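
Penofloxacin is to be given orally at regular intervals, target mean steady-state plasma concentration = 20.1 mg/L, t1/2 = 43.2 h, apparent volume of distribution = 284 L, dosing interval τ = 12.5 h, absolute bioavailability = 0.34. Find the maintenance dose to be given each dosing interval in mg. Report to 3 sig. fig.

k = ln2 / t½ = 0.693147 / 43.2 = 0.01605 h⁻¹
CL = k × Vd = 0.01605 × 284 = 4.558 L/h
At steady state, F × (Dose/τ) = Css × CL.
Dose = Css × CL × τ / F = 20.1 × 4.558 × 12.5 / 0.34 = 3368 mg

3370 mg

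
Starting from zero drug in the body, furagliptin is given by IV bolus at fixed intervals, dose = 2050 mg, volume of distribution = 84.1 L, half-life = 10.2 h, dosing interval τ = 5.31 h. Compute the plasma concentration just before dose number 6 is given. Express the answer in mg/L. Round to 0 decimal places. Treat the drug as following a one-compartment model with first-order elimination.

47 mg/L

C₀ per dose = Dose / Vd = 2050 / 84.1 = 24.38 mg/L
k = ln2 / t½ = 0.693147 / 10.2 = 0.06796 h⁻¹
Fraction remaining after one interval: r = e^(−kτ) = e^(−0.06796 × 5.31) = 0.6971
Before dose 6, 5 doses have been given (aged 1τ, 2τ, 3τ, 4τ, 5τ).
C_trough = C₀ × (r + r² + … + r^5) = C₀ × r(1−r^5)/(1−r)
        = 24.38 × 0.6971 × (1 − 0.1646) / (1 − 0.6971) = 46.87 mg/L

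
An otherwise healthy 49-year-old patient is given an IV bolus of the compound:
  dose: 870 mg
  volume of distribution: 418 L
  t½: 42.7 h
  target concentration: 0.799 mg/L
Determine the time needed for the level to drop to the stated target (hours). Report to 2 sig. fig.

59 h

C₀ = Dose / Vd = 870.0 / 418 = 2.081 mg/L
k = ln2 / t½ = 0.693147 / 42.7 = 0.01623 h⁻¹
t = ln(C₀ / C) / k = ln(2.081 / 0.799) / 0.01623
  = ln(2.605) / 0.01623 = 0.9574 / 0.01623 = 58.99 h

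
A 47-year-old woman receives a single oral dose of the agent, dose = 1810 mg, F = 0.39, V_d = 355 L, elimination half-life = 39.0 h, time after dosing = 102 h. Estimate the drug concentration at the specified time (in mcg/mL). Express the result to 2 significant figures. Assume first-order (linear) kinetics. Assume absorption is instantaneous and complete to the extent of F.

Amount reaching circulation = F × Dose = 0.39 × 1810 = 705.9 mg
C₀ = F·Dose / Vd = 705.9 / 355 = 1.988 mg/L
k = ln2 / t½ = 0.693147 / 39.0 = 0.01777 h⁻¹
C = C₀ · e^(−k·t) = 1.988 × e^(−0.01777 × 102)
  = 1.988 × 0.1632 = 0.3244 mg/L
(0.3244 mg/L = 0.3244 mcg/mL)

0.32 mcg/mL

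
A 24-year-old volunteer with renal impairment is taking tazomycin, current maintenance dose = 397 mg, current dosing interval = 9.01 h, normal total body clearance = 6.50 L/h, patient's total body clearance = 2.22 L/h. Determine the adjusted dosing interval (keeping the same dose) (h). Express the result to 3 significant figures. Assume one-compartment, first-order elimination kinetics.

26.4 h

To keep the same average steady-state level, dosing rate must scale with clearance.
CL ratio = 2.22 / 6.50 = 0.3415
New interval (same dose) = 9.01 / 0.3415 = 26.38 h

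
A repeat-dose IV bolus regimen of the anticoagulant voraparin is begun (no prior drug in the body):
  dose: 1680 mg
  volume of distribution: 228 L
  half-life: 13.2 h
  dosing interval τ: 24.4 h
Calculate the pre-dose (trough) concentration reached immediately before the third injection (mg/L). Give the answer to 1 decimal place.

2.6 mg/L

C₀ per dose = Dose / Vd = 1680 / 228 = 7.368 mg/L
k = ln2 / t½ = 0.693147 / 13.2 = 0.05251 h⁻¹
Fraction remaining after one interval: r = e^(−kτ) = e^(−0.05251 × 24.4) = 0.2777
Before dose 3, 2 doses have been given (aged 1τ, 2τ).
C_trough = C₀ × (r + r²) = 7.368 × (0.2777 + 0.07712) = 2.614 mg/L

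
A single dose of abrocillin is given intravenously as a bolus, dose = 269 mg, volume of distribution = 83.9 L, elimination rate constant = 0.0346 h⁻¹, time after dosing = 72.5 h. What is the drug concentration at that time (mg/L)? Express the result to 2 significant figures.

0.26 mg/L

C₀ = Dose / Vd = 269.0 / 83.9 = 3.206 mg/L
C = C₀ · e^(−k·t) = 3.206 × e^(−0.03460 × 72.5)
  = 3.206 × 0.08139 = 0.2609 mg/L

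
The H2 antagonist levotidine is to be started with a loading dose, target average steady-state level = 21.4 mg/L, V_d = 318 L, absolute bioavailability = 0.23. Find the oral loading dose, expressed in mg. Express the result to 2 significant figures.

LD = Css × Vd / F = 21.4 × 318 / 0.23 = 29590 mg

30000 mg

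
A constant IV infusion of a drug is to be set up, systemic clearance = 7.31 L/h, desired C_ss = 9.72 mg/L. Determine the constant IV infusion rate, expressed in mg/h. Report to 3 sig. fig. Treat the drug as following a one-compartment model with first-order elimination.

At steady state, infusion rate R₀ = Css × CL = 9.72 × 7.310 = 71.05 mg/h

71.1 mg/h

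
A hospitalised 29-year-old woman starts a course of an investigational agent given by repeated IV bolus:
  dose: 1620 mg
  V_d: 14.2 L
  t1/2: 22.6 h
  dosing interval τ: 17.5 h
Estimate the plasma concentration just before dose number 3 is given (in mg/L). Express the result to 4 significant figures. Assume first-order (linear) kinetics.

C₀ per dose = Dose / Vd = 1620 / 14.2 = 114.1 mg/L
k = ln2 / t½ = 0.693147 / 22.6 = 0.03067 h⁻¹
Fraction remaining after one interval: r = e^(−kτ) = e^(−0.03067 × 17.5) = 0.5847
Before dose 3, 2 doses have been given (aged 1τ, 2τ).
C_trough = C₀ × (r + r²) = 114.1 × (0.5847 + 0.3419) = 105.7 mg/L

105.7 mg/L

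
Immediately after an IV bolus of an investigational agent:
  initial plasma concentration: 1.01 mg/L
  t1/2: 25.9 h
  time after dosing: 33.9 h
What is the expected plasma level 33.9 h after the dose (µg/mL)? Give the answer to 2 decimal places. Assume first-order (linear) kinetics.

k = ln2 / t½ = 0.693147 / 25.9 = 0.02676 h⁻¹
C = C₀ · e^(−k·t) = 1.010 × e^(−0.02676 × 33.9)
  = 1.010 × 0.4037 = 0.4077 mg/L
(0.4077 mg/L = 0.4077 µg/mL)

0.41 µg/mL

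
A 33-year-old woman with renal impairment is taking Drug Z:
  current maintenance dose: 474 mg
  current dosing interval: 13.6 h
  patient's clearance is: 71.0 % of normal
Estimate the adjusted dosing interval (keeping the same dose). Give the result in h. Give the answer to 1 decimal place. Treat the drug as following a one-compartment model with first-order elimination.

19.2 h

To keep the same average steady-state level, dosing rate must scale with clearance.
CL ratio = 71.0 / 100 = 0.7100
New interval (same dose) = 13.6 / 0.7100 = 19.15 h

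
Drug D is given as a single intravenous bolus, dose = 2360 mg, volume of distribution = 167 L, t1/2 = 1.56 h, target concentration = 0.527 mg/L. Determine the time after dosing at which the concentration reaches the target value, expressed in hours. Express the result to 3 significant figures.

7.40 h

C₀ = Dose / Vd = 2360 / 167 = 14.13 mg/L
k = ln2 / t½ = 0.693147 / 1.56 = 0.4443 h⁻¹
t = ln(C₀ / C) / k = ln(14.13 / 0.527) / 0.4443
  = ln(26.81) / 0.4443 = 3.289 / 0.4443 = 7.403 h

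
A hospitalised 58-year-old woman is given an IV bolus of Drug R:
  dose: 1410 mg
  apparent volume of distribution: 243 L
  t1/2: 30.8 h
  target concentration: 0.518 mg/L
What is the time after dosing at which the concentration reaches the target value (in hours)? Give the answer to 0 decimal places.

C₀ = Dose / Vd = 1410 / 243 = 5.802 mg/L
k = ln2 / t½ = 0.693147 / 30.8 = 0.02250 h⁻¹
t = ln(C₀ / C) / k = ln(5.802 / 0.518) / 0.02250
  = ln(11.20) / 0.02250 = 2.416 / 0.02250 = 107.4 h

107 h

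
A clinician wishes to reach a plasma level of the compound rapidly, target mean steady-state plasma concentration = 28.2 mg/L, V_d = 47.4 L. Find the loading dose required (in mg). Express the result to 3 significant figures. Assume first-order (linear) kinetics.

1340 mg

LD = Css × Vd = 28.2 × 47.4 = 1337 mg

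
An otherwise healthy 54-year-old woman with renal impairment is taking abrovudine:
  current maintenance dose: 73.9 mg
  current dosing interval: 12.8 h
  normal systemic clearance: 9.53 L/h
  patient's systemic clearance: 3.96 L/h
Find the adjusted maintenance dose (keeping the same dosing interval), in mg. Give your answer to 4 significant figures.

30.71 mg

To keep the same average steady-state level, dosing rate must scale with clearance.
CL ratio = 3.96 / 9.53 = 0.4155
New dose (same interval) = 73.9 × 0.4155 = 30.71 mg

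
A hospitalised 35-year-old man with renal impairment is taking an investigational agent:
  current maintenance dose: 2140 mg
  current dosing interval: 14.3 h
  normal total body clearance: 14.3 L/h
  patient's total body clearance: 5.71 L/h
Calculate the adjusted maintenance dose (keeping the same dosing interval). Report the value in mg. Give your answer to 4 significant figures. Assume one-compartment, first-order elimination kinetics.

854.5 mg

To keep the same average steady-state level, dosing rate must scale with clearance.
CL ratio = 5.71 / 14.3 = 0.3993
New dose (same interval) = 2140 × 0.3993 = 854.5 mg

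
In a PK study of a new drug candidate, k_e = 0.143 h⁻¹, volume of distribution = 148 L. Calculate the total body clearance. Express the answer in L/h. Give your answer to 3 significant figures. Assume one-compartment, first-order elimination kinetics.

21.2 L/h

CL = k × Vd = 0.143 × 148 = 21.16 L/h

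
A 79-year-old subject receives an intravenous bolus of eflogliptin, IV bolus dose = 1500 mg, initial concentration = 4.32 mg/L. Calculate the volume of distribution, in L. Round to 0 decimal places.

347 L

Vd = Dose / C₀ = 1500 / 4.32 = 347.2 L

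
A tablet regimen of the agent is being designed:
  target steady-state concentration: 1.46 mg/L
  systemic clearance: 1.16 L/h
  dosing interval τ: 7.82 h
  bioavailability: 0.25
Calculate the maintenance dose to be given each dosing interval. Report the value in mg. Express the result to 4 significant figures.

52.98 mg

At steady state, F × (Dose/τ) = Css × CL.
Dose = Css × CL × τ / F = 1.46 × 1.160 × 7.82 / 0.25 = 52.98 mg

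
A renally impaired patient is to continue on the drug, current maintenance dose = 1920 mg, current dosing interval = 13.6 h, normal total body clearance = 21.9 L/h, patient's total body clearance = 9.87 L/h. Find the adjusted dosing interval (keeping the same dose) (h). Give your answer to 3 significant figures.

30.2 h

To keep the same average steady-state level, dosing rate must scale with clearance.
CL ratio = 9.87 / 21.9 = 0.4507
New interval (same dose) = 13.6 / 0.4507 = 30.18 h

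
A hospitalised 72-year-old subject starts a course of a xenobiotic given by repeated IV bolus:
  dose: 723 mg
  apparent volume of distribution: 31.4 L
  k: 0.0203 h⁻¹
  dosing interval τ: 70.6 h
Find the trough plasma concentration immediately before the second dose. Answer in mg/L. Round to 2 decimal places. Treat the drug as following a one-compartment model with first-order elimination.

C₀ per dose = Dose / Vd = 723 / 31.4 = 23.03 mg/L
Fraction remaining after one interval: r = e^(−kτ) = e^(−0.02030 × 70.6) = 0.2385
Before dose 2, 1 dose has been given (aged 1τ).
C_trough = C₀ × r = 23.03 × 0.2385 = 5.493 mg/L

5.49 mg/L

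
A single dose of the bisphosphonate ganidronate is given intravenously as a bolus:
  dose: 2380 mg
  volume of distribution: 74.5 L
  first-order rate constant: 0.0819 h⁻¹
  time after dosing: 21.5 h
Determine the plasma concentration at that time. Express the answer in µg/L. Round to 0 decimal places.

C₀ = Dose / Vd = 2380 / 74.5 = 31.95 mg/L
C = C₀ · e^(−k·t) = 31.95 × e^(−0.08190 × 21.5)
  = 31.95 × 0.1719 = 5.492 mg/L
Convert: 5.492 mg/L × 1000 = 5492 µg/L

5492 µg/L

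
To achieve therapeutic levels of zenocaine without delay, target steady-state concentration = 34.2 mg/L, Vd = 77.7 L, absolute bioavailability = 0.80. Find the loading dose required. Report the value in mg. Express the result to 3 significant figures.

LD = Css × Vd / F = 34.2 × 77.7 / 0.80 = 3322 mg

3320 mg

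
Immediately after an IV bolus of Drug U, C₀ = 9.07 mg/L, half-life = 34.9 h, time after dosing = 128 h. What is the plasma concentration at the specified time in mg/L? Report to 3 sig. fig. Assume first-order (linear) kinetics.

0.714 mg/L

k = ln2 / t½ = 0.693147 / 34.9 = 0.01986 h⁻¹
C = C₀ · e^(−k·t) = 9.070 × e^(−0.01986 × 128)
  = 9.070 × 0.07870 = 0.7138 mg/L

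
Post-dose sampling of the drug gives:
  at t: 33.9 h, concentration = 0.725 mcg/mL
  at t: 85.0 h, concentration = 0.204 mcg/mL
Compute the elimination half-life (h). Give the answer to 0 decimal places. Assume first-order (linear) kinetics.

28 h

k = ln(C₁/C₂) / (t₂ − t₁) = ln(0.725/0.204) / (85.0 − 33.9)
  = 1.268 / 51.10 = 0.02481 h⁻¹
t½ = ln2 / k = 0.693147 / 0.02481 = 27.94 h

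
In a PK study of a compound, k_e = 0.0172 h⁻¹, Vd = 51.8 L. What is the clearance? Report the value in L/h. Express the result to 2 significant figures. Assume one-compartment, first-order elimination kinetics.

0.89 L/h

CL = k × Vd = 0.0172 × 51.8 = 0.8910 L/h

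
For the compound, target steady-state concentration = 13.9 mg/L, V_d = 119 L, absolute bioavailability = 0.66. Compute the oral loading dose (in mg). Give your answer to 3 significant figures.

LD = Css × Vd / F = 13.9 × 119 / 0.66 = 2506 mg

2510 mg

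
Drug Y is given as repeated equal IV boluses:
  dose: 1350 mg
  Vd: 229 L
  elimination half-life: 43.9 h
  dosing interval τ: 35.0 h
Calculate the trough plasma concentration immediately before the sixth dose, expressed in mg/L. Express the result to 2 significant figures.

C₀ per dose = Dose / Vd = 1350 / 229 = 5.895 mg/L
k = ln2 / t½ = 0.693147 / 43.9 = 0.01579 h⁻¹
Fraction remaining after one interval: r = e^(−kτ) = e^(−0.01579 × 35.0) = 0.5754
Before dose 6, 5 doses have been given (aged 1τ, 2τ, 3τ, 4τ, 5τ).
C_trough = C₀ × (r + r² + … + r^5) = C₀ × r(1−r^5)/(1−r)
        = 5.895 × 0.5754 × (1 − 0.06307) / (1 − 0.5754) = 7.485 mg/L

7.5 mg/L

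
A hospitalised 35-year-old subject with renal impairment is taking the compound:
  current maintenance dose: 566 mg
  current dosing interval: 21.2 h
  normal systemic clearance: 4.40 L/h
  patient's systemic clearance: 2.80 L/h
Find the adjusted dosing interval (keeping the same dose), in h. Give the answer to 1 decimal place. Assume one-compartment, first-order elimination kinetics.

33.3 h

To keep the same average steady-state level, dosing rate must scale with clearance.
CL ratio = 2.80 / 4.40 = 0.6364
New interval (same dose) = 21.2 / 0.6364 = 33.31 h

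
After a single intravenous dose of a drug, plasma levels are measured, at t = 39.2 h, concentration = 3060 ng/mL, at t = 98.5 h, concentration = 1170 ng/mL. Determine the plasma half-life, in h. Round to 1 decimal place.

42.8 h

k = ln(C₁/C₂) / (t₂ − t₁) = ln(3060/1170) / (98.5 − 39.2)
  = 0.9614 / 59.30 = 0.01621 h⁻¹
t½ = ln2 / k = 0.693147 / 0.01621 = 42.76 h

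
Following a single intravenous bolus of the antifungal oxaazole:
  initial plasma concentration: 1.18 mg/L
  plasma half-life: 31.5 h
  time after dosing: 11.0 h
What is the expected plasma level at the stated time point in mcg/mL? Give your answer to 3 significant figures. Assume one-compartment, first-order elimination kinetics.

0.926 mcg/mL

k = ln2 / t½ = 0.693147 / 31.5 = 0.02200 h⁻¹
C = C₀ · e^(−k·t) = 1.180 × e^(−0.02200 × 11.0)
  = 1.180 × 0.7851 = 0.9264 mg/L
(0.9264 mg/L = 0.9264 mcg/mL)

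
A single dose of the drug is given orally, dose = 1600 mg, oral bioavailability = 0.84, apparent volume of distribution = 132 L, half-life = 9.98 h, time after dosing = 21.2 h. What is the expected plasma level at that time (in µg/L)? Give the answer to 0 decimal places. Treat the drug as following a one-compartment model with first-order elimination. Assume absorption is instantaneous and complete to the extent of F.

Amount reaching circulation = F × Dose = 0.84 × 1600 = 1344 mg
C₀ = F·Dose / Vd = 1344 / 132 = 10.18 mg/L
k = ln2 / t½ = 0.693147 / 9.98 = 0.06945 h⁻¹
C = C₀ · e^(−k·t) = 10.18 × e^(−0.06945 × 21.2)
  = 10.18 × 0.2294 = 2.335 mg/L
Convert: 2.335 mg/L × 1000 = 2335 µg/L

2335 µg/L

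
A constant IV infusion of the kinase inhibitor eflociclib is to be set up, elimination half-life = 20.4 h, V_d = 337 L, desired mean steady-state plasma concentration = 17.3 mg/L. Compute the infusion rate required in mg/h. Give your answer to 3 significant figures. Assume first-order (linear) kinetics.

198 mg/h

k = ln2 / t½ = 0.693147 / 20.4 = 0.03398 h⁻¹
CL = k × Vd = 0.03398 × 337 = 11.45 L/h
At steady state, infusion rate R₀ = Css × CL = 17.3 × 11.45 = 198.1 mg/h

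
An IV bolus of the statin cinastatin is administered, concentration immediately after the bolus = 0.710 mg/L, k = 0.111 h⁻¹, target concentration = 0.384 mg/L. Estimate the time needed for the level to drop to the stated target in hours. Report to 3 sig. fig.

t = ln(C₀ / C) / k = ln(0.7100 / 0.384) / 0.1110
  = ln(1.849) / 0.1110 = 0.6146 / 0.1110 = 5.537 h

5.54 h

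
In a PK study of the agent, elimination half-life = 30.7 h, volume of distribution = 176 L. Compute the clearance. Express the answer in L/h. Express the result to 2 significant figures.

4.0 L/h

k = ln2 / t½ = 0.693147 / 30.7 = 0.02258 h⁻¹
CL = k × Vd = 0.02258 × 176 = 3.974 L/h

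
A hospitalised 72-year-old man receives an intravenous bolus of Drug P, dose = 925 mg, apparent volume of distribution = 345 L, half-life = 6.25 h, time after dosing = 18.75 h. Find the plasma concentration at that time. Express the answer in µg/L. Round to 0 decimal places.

C₀ = Dose / Vd = 925.0 / 345 = 2.681 mg/L
k = ln2 / t½ = 0.693147 / 6.25 = 0.1109 h⁻¹
t / t½ = 18.75 / 6.25 = 3 half-lives
C = C₀ × (1/2)^3 = 2.681 × 0.1250 = 0.3351 mg/L
Convert: 0.3351 mg/L × 1000 = 335.1 µg/L

335 µg/L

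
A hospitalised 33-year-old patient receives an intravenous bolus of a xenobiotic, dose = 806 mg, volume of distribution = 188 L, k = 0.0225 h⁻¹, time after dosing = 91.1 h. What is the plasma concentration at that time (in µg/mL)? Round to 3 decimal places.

C₀ = Dose / Vd = 806.0 / 188 = 4.287 mg/L
C = C₀ · e^(−k·t) = 4.287 × e^(−0.02250 × 91.1)
  = 4.287 × 0.1288 = 0.5522 mg/L
(0.5522 mg/L = 0.5522 µg/mL)

0.552 µg/mL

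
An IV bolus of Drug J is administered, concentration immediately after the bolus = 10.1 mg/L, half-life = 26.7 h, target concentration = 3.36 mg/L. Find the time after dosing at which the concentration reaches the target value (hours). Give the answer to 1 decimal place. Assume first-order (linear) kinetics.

k = ln2 / t½ = 0.693147 / 26.7 = 0.02596 h⁻¹
t = ln(C₀ / C) / k = ln(10.10 / 3.36) / 0.02596
  = ln(3.006) / 0.02596 = 1.101 / 0.02596 = 42.41 h

42.4 h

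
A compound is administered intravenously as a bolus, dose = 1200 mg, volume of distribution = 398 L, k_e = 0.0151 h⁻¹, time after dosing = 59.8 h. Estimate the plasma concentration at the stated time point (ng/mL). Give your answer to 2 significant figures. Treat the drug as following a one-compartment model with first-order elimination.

C₀ = Dose / Vd = 1200 / 398 = 3.015 mg/L
C = C₀ · e^(−k·t) = 3.015 × e^(−0.01510 × 59.8)
  = 3.015 × 0.4054 = 1.222 mg/L
Convert: 1.222 mg/L × 1000 = 1222 ng/mL

1200 ng/mL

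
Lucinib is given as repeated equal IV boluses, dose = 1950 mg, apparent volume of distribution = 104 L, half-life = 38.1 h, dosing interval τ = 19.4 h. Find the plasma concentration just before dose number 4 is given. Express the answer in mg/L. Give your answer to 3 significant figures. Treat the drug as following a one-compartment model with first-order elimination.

C₀ per dose = Dose / Vd = 1950 / 104 = 18.75 mg/L
k = ln2 / t½ = 0.693147 / 38.1 = 0.01819 h⁻¹
Fraction remaining after one interval: r = e^(−kτ) = e^(−0.01819 × 19.4) = 0.7027
Before dose 4, 3 doses have been given (aged 1τ, 2τ, 3τ).
C_trough = C₀ × (r + r² + … + r^3) = C₀ × r(1−r^3)/(1−r)
        = 18.75 × 0.7027 × (1 − 0.3470) / (1 − 0.7027) = 28.94 mg/L

28.9 mg/L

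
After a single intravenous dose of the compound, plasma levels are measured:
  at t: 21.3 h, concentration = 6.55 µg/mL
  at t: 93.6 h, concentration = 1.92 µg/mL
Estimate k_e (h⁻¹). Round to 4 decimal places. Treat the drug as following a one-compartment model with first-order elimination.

k = ln(C₁/C₂) / (t₂ − t₁) = ln(6.55/1.92) / (93.6 − 21.3)
  = 1.227 / 72.30 = 0.01697 h⁻¹

0.0170 h⁻¹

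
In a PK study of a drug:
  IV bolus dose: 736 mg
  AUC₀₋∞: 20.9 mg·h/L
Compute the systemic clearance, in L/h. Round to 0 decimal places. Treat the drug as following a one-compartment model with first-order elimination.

CL = Dose / AUC = 736 / 20.9 = 35.22 L/h

35 L/h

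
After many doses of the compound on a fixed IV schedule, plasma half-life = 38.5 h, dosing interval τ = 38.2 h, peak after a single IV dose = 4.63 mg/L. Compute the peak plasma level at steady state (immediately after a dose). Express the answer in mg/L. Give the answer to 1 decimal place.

k = ln2 / t½ = 0.693147 / 38.5 = 0.01800 h⁻¹
e^(−kτ) = e^(−0.01800 × 38.2) = 0.5028
Accumulation ratio R = 1 / (1 − e^(−kτ)) = 1 / (1 − 0.5028) = 2.011
Steady-state peak = C₀ × R = 4.63 × 2.011 = 9.311 mg/L

9.3 mg/L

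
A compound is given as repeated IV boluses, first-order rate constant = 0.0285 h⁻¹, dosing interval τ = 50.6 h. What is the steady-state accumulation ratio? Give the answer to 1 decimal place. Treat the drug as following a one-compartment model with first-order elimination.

1.3

e^(−kτ) = e^(−0.02850 × 50.6) = 0.2364
Accumulation ratio R = 1 / (1 − e^(−kτ)) = 1 / (1 − 0.2364) = 1.310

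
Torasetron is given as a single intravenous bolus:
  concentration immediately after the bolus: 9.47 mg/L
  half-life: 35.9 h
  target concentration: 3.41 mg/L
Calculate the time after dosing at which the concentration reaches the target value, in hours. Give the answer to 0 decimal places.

k = ln2 / t½ = 0.693147 / 35.9 = 0.01931 h⁻¹
t = ln(C₀ / C) / k = ln(9.470 / 3.41) / 0.01931
  = ln(2.777) / 0.01931 = 1.021 / 0.01931 = 52.87 h

53 h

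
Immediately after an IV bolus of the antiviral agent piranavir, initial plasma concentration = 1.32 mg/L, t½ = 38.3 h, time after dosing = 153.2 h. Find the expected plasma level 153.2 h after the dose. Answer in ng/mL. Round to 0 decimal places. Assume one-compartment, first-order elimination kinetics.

k = ln2 / t½ = 0.693147 / 38.3 = 0.01810 h⁻¹
t / t½ = 153.2 / 38.3 = 4 half-lives
C = C₀ × (1/2)^4 = 1.320 × 0.06250 = 0.08250 mg/L
Convert: 0.08250 mg/L × 1000 = 82.50 ng/mL

83 ng/mL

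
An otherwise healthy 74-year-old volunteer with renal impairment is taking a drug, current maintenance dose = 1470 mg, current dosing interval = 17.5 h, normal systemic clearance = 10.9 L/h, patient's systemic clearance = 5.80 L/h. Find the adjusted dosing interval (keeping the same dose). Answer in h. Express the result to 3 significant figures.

To keep the same average steady-state level, dosing rate must scale with clearance.
CL ratio = 5.80 / 10.9 = 0.5321
New interval (same dose) = 17.5 / 0.5321 = 32.89 h

32.9 h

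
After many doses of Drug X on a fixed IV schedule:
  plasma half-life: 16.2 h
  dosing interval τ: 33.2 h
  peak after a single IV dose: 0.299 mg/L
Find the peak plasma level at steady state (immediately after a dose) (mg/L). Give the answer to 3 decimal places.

0.394 mg/L

k = ln2 / t½ = 0.693147 / 16.2 = 0.04279 h⁻¹
e^(−kτ) = e^(−0.04279 × 33.2) = 0.2416
Accumulation ratio R = 1 / (1 − e^(−kτ)) = 1 / (1 − 0.2416) = 1.319
Steady-state peak = C₀ × R = 0.299 × 1.319 = 0.3944 mg/L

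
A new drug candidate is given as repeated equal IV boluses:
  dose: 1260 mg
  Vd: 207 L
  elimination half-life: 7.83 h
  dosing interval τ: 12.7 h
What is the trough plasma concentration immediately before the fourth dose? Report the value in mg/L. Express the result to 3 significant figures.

2.83 mg/L

C₀ per dose = Dose / Vd = 1260 / 207 = 6.087 mg/L
k = ln2 / t½ = 0.693147 / 7.83 = 0.08852 h⁻¹
Fraction remaining after one interval: r = e^(−kτ) = e^(−0.08852 × 12.7) = 0.3249
Before dose 4, 3 doses have been given (aged 1τ, 2τ, 3τ).
C_trough = C₀ × (r + r² + … + r^3) = C₀ × r(1−r^3)/(1−r)
        = 6.087 × 0.3249 × (1 − 0.03430) / (1 − 0.3249) = 2.829 mg/L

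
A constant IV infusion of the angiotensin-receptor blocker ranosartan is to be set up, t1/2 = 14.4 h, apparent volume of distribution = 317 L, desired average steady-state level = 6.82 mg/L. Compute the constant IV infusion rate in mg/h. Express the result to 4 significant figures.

k = ln2 / t½ = 0.693147 / 14.4 = 0.04814 h⁻¹
CL = k × Vd = 0.04814 × 317 = 15.26 L/h
At steady state, infusion rate R₀ = Css × CL = 6.82 × 15.26 = 104.1 mg/h

104.1 mg/h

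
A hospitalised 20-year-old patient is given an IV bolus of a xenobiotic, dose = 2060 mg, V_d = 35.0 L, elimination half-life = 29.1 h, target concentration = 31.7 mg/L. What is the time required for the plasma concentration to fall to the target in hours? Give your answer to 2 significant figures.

C₀ = Dose / Vd = 2060 / 35.0 = 58.86 mg/L
k = ln2 / t½ = 0.693147 / 29.1 = 0.02382 h⁻¹
t = ln(C₀ / C) / k = ln(58.86 / 31.7) / 0.02382
  = ln(1.857) / 0.02382 = 0.6190 / 0.02382 = 25.99 h

26 h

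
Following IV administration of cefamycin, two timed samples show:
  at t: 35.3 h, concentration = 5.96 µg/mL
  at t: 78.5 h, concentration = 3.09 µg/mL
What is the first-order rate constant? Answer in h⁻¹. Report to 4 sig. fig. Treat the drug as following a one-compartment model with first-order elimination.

k = ln(C₁/C₂) / (t₂ − t₁) = ln(5.96/3.09) / (78.5 − 35.3)
  = 0.6569 / 43.20 = 0.01521 h⁻¹

0.01521 h⁻¹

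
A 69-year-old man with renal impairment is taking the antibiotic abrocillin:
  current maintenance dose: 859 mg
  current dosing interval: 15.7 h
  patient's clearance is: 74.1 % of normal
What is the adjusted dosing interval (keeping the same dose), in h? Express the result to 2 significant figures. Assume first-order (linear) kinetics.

To keep the same average steady-state level, dosing rate must scale with clearance.
CL ratio = 74.1 / 100 = 0.7410
New interval (same dose) = 15.7 / 0.7410 = 21.19 h

21 h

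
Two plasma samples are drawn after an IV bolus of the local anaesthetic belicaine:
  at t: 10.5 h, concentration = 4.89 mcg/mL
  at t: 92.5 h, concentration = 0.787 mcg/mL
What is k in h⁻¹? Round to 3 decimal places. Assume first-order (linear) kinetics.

0.022 h⁻¹

k = ln(C₁/C₂) / (t₂ − t₁) = ln(4.89/0.787) / (92.5 − 10.5)
  = 1.827 / 82.00 = 0.02228 h⁻¹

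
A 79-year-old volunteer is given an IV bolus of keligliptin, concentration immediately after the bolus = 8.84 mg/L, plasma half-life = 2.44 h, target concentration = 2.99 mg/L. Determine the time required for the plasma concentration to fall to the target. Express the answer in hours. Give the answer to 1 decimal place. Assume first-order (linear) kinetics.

3.8 h

k = ln2 / t½ = 0.693147 / 2.44 = 0.2841 h⁻¹
t = ln(C₀ / C) / k = ln(8.840 / 2.99) / 0.2841
  = ln(2.957) / 0.2841 = 1.084 / 0.2841 = 3.816 h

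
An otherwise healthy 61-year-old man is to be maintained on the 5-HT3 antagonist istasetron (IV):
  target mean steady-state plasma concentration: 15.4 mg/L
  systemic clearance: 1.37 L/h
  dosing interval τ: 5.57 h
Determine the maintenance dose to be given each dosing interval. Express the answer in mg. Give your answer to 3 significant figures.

118 mg

At steady state, Dose/τ = Css × CL.
Dose = Css × CL × τ = 15.4 × 1.370 × 5.57 = 117.5 mg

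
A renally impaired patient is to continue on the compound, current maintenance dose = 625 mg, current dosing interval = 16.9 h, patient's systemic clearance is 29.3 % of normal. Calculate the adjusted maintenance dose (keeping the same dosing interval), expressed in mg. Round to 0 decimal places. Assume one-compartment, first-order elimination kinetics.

183 mg

To keep the same average steady-state level, dosing rate must scale with clearance.
CL ratio = 29.3 / 100 = 0.2930
New dose (same interval) = 625 × 0.2930 = 183.1 mg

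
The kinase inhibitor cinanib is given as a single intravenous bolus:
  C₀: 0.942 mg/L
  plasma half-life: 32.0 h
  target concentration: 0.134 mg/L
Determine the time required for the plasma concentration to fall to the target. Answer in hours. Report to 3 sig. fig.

k = ln2 / t½ = 0.693147 / 32.0 = 0.02166 h⁻¹
t = ln(C₀ / C) / k = ln(0.9420 / 0.134) / 0.02166
  = ln(7.030) / 0.02166 = 1.950 / 0.02166 = 90.03 h

90.0 h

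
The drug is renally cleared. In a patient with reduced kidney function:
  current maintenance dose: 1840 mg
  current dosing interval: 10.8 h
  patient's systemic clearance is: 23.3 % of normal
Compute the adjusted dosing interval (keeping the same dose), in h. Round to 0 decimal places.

46 h

To keep the same average steady-state level, dosing rate must scale with clearance.
CL ratio = 23.3 / 100 = 0.2330
New interval (same dose) = 10.8 / 0.2330 = 46.35 h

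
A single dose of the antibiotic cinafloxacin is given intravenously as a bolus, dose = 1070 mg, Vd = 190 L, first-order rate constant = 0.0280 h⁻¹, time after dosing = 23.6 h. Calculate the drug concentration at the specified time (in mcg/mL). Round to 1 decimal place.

2.9 mcg/mL

C₀ = Dose / Vd = 1070 / 190 = 5.632 mg/L
C = C₀ · e^(−k·t) = 5.632 × e^(−0.02800 × 23.6)
  = 5.632 × 0.5164 = 2.908 mg/L
(2.908 mg/L = 2.908 mcg/mL)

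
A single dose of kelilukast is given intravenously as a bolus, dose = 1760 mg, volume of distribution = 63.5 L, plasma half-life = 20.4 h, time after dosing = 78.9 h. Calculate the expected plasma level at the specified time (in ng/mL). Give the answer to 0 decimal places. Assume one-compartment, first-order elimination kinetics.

C₀ = Dose / Vd = 1760 / 63.5 = 27.72 mg/L
k = ln2 / t½ = 0.693147 / 20.4 = 0.03398 h⁻¹
C = C₀ · e^(−k·t) = 27.72 × e^(−0.03398 × 78.9)
  = 27.72 × 0.06849 = 1.899 mg/L
Convert: 1.899 mg/L × 1000 = 1899 ng/mL

1899 ng/mL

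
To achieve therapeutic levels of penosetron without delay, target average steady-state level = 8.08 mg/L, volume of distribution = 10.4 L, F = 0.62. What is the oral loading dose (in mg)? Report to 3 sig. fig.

LD = Css × Vd / F = 8.08 × 10.4 / 0.62 = 135.5 mg

136 mg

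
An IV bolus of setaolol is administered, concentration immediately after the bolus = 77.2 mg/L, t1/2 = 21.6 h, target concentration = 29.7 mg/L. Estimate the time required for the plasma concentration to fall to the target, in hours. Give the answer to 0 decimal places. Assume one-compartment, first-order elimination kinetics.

30 h

k = ln2 / t½ = 0.693147 / 21.6 = 0.03209 h⁻¹
t = ln(C₀ / C) / k = ln(77.20 / 29.7) / 0.03209
  = ln(2.599) / 0.03209 = 0.9551 / 0.03209 = 29.76 h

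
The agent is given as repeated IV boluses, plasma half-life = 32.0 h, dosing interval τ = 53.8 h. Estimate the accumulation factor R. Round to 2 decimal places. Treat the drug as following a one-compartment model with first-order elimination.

1.45

k = ln2 / t½ = 0.693147 / 32.0 = 0.02166 h⁻¹
e^(−kτ) = e^(−0.02166 × 53.8) = 0.3118
Accumulation ratio R = 1 / (1 − e^(−kτ)) = 1 / (1 − 0.3118) = 1.453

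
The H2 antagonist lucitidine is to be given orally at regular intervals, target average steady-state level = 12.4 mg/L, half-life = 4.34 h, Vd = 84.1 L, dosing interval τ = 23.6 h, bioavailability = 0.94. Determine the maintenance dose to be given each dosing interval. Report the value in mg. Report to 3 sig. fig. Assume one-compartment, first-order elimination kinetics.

4180 mg

k = ln2 / t½ = 0.693147 / 4.34 = 0.1597 h⁻¹
CL = k × Vd = 0.1597 × 84.1 = 13.43 L/h
At steady state, F × (Dose/τ) = Css × CL.
Dose = Css × CL × τ / F = 12.4 × 13.43 × 23.6 / 0.94 = 4181 mg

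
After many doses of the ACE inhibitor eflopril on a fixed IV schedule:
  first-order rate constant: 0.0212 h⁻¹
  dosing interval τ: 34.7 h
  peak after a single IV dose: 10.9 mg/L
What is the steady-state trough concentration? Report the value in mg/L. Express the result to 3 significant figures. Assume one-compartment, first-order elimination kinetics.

e^(−kτ) = e^(−0.02120 × 34.7) = 0.4792
Accumulation ratio R = 1 / (1 − e^(−kτ)) = 1 / (1 − 0.4792) = 1.920
Steady-state trough = C₀ × R × e^(−kτ) = 10.9 × 1.920 × 0.4792 = 10.03 mg/L

10.0 mg/L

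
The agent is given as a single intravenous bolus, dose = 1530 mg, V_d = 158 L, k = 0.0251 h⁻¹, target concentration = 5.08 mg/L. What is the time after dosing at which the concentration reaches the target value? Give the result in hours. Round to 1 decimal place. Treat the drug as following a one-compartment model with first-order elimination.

C₀ = Dose / Vd = 1530 / 158 = 9.684 mg/L
t = ln(C₀ / C) / k = ln(9.684 / 5.08) / 0.02510
  = ln(1.906) / 0.02510 = 0.6450 / 0.02510 = 25.70 h

25.7 h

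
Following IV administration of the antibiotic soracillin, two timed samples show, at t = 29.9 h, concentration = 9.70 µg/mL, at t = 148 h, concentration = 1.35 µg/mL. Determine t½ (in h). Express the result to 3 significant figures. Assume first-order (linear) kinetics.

41.5 h

k = ln(C₁/C₂) / (t₂ − t₁) = ln(9.70/1.35) / (148 − 29.9)
  = 1.972 / 118.1 = 0.01670 h⁻¹
t½ = ln2 / k = 0.693147 / 0.01670 = 41.51 h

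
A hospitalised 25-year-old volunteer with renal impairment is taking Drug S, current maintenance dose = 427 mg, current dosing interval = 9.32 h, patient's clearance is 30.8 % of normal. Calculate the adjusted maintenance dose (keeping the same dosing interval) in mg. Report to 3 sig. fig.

132 mg

To keep the same average steady-state level, dosing rate must scale with clearance.
CL ratio = 30.8 / 100 = 0.3080
New dose (same interval) = 427 × 0.3080 = 131.5 mg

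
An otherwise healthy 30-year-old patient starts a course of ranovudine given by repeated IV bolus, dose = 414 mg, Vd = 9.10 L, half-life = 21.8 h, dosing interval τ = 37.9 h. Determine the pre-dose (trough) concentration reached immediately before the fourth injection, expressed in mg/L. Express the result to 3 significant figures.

C₀ per dose = Dose / Vd = 414 / 9.10 = 45.49 mg/L
k = ln2 / t½ = 0.693147 / 21.8 = 0.03180 h⁻¹
Fraction remaining after one interval: r = e^(−kτ) = e^(−0.03180 × 37.9) = 0.2996
Before dose 4, 3 doses have been given (aged 1τ, 2τ, 3τ).
C_trough = C₀ × (r + r² + … + r^3) = C₀ × r(1−r^3)/(1−r)
        = 45.49 × 0.2996 × (1 − 0.02689) / (1 − 0.2996) = 18.94 mg/L

18.9 mg/L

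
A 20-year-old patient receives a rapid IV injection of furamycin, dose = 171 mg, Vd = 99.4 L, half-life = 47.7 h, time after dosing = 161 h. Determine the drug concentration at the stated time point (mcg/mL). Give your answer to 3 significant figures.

C₀ = Dose / Vd = 171.0 / 99.4 = 1.720 mg/L
k = ln2 / t½ = 0.693147 / 47.7 = 0.01453 h⁻¹
C = C₀ · e^(−k·t) = 1.720 × e^(−0.01453 × 161)
  = 1.720 × 0.09639 = 0.1658 mg/L
(0.1658 mg/L = 0.1658 mcg/mL)

0.166 mcg/mL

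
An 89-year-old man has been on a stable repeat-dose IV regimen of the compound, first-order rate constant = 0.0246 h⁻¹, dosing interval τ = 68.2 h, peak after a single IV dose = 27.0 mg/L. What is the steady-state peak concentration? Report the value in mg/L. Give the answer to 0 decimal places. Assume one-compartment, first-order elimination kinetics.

e^(−kτ) = e^(−0.02460 × 68.2) = 0.1868
Accumulation ratio R = 1 / (1 − e^(−kτ)) = 1 / (1 − 0.1868) = 1.230
Steady-state peak = C₀ × R = 27.0 × 1.230 = 33.21 mg/L

33 mg/L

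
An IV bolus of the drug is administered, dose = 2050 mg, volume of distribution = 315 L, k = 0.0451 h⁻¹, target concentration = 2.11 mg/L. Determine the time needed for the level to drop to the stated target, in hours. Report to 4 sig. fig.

C₀ = Dose / Vd = 2050 / 315 = 6.508 mg/L
t = ln(C₀ / C) / k = ln(6.508 / 2.11) / 0.04510
  = ln(3.084) / 0.04510 = 1.126 / 0.04510 = 24.97 h

24.97 h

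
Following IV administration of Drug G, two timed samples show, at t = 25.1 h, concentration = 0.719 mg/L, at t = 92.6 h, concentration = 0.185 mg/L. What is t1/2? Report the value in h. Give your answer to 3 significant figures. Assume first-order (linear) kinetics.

k = ln(C₁/C₂) / (t₂ − t₁) = ln(0.719/0.185) / (92.6 − 25.1)
  = 1.358 / 67.50 = 0.02012 h⁻¹
t½ = ln2 / k = 0.693147 / 0.02012 = 34.45 h

34.5 h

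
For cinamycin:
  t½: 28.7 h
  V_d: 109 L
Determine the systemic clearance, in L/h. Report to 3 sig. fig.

k = ln2 / t½ = 0.693147 / 28.7 = 0.02415 h⁻¹
CL = k × Vd = 0.02415 × 109 = 2.632 L/h

2.63 L/h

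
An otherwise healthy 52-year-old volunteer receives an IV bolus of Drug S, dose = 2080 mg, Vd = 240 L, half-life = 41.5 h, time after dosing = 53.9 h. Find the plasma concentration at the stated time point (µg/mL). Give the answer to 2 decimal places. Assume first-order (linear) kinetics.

C₀ = Dose / Vd = 2080 / 240 = 8.667 mg/L
k = ln2 / t½ = 0.693147 / 41.5 = 0.01670 h⁻¹
C = C₀ · e^(−k·t) = 8.667 × e^(−0.01670 × 53.9)
  = 8.667 × 0.4065 = 3.523 mg/L
(3.523 mg/L = 3.523 µg/mL)

3.52 µg/mL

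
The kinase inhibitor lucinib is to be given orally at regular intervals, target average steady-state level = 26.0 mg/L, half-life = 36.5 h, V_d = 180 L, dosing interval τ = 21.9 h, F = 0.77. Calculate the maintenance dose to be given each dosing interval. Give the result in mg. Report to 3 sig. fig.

k = ln2 / t½ = 0.693147 / 36.5 = 0.01899 h⁻¹
CL = k × Vd = 0.01899 × 180 = 3.418 L/h
At steady state, F × (Dose/τ) = Css × CL.
Dose = Css × CL × τ / F = 26.0 × 3.418 × 21.9 / 0.77 = 2528 mg

2530 mg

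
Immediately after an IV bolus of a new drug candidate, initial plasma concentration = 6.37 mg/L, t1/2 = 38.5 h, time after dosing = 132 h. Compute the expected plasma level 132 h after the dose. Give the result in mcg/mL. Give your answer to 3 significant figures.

0.592 mcg/mL

k = ln2 / t½ = 0.693147 / 38.5 = 0.01800 h⁻¹
C = C₀ · e^(−k·t) = 6.370 × e^(−0.01800 × 132)
  = 6.370 × 0.09292 = 0.5919 mg/L
(0.5919 mg/L = 0.5919 mcg/mL)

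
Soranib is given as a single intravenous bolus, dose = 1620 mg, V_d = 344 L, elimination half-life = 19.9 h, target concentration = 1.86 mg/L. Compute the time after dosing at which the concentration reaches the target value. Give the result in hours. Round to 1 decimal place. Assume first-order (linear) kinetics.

26.7 h

C₀ = Dose / Vd = 1620 / 344 = 4.709 mg/L
k = ln2 / t½ = 0.693147 / 19.9 = 0.03483 h⁻¹
t = ln(C₀ / C) / k = ln(4.709 / 1.86) / 0.03483
  = ln(2.532) / 0.03483 = 0.9290 / 0.03483 = 26.67 h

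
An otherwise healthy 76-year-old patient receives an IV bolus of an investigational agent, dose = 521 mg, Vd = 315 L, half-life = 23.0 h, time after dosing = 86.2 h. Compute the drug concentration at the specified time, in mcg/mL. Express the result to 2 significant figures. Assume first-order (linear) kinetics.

C₀ = Dose / Vd = 521.0 / 315 = 1.654 mg/L
k = ln2 / t½ = 0.693147 / 23.0 = 0.03014 h⁻¹
C = C₀ · e^(−k·t) = 1.654 × e^(−0.03014 × 86.2)
  = 1.654 × 0.07442 = 0.1231 mg/L
(0.1231 mg/L = 0.1231 mcg/mL)

0.12 mcg/mL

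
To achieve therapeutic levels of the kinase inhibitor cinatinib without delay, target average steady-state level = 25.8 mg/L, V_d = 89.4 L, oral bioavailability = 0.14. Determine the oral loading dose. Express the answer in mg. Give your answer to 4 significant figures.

LD = Css × Vd / F = 25.8 × 89.4 / 0.14 = 16480 mg

16480 mg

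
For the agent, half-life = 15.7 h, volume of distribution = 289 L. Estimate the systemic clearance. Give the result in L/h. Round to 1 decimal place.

12.8 L/h

k = ln2 / t½ = 0.693147 / 15.7 = 0.04415 h⁻¹
CL = k × Vd = 0.04415 × 289 = 12.76 L/h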